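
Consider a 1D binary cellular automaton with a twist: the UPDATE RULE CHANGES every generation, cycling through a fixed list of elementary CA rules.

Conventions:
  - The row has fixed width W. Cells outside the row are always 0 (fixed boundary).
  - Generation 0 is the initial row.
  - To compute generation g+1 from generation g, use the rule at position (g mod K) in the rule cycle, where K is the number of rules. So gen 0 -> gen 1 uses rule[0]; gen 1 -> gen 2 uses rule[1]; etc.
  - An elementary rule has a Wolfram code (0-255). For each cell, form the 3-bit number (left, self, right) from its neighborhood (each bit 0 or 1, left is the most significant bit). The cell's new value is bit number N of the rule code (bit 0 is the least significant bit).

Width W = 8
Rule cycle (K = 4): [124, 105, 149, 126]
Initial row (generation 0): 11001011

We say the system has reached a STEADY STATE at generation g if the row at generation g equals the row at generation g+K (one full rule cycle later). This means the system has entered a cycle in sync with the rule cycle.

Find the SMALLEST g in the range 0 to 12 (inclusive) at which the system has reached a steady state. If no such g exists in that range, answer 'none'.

Answer: 4

Derivation:
Gen 0: 11001011
Gen 1 (rule 124): 11101111
Gen 2 (rule 105): 10111001
Gen 3 (rule 149): 10010101
Gen 4 (rule 126): 11111111
Gen 5 (rule 124): 10000001
Gen 6 (rule 105): 00111100
Gen 7 (rule 149): 10011011
Gen 8 (rule 126): 11111111
Gen 9 (rule 124): 10000001
Gen 10 (rule 105): 00111100
Gen 11 (rule 149): 10011011
Gen 12 (rule 126): 11111111
Gen 13 (rule 124): 10000001
Gen 14 (rule 105): 00111100
Gen 15 (rule 149): 10011011
Gen 16 (rule 126): 11111111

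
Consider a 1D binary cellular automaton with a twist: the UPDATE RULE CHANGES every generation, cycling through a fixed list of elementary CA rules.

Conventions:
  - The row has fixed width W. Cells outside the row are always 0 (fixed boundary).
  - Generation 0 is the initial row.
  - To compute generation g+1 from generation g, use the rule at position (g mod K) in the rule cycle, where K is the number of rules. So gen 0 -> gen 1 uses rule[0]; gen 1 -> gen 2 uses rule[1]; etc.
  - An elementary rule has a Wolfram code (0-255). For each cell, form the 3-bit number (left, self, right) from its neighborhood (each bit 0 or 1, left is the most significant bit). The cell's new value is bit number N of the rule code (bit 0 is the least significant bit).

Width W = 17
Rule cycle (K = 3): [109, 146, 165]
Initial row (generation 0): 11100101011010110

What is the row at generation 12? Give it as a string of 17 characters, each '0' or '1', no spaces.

Gen 0: 11100101011010110
Gen 1 (rule 109): 10100111111111110
Gen 2 (rule 146): 00011011111111101
Gen 3 (rule 165): 11000101111111011
Gen 4 (rule 109): 11010111000001111
Gen 5 (rule 146): 00000010100010110
Gen 6 (rule 165): 11111011101011000
Gen 7 (rule 109): 10001110111111011
Gen 8 (rule 146): 01010100011110000
Gen 9 (rule 165): 01111101001100111
Gen 10 (rule 109): 01000111001100101
Gen 11 (rule 146): 10101010110011000
Gen 12 (rule 165): 11111111000000011

Answer: 11111111000000011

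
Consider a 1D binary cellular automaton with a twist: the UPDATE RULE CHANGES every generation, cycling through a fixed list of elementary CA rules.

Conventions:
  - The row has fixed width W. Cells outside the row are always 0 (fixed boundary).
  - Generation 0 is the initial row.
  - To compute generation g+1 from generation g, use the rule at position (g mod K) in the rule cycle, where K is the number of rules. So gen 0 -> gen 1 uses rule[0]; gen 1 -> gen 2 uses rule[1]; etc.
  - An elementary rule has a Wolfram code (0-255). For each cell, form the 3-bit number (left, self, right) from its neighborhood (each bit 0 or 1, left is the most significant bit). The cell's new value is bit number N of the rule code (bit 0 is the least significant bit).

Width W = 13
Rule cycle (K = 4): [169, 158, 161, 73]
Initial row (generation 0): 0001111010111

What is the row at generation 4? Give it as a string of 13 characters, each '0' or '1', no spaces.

Gen 0: 0001111010111
Gen 1 (rule 169): 1101110101110
Gen 2 (rule 158): 1001100101101
Gen 3 (rule 161): 0000000010010
Gen 4 (rule 73): 1111111000000

Answer: 1111111000000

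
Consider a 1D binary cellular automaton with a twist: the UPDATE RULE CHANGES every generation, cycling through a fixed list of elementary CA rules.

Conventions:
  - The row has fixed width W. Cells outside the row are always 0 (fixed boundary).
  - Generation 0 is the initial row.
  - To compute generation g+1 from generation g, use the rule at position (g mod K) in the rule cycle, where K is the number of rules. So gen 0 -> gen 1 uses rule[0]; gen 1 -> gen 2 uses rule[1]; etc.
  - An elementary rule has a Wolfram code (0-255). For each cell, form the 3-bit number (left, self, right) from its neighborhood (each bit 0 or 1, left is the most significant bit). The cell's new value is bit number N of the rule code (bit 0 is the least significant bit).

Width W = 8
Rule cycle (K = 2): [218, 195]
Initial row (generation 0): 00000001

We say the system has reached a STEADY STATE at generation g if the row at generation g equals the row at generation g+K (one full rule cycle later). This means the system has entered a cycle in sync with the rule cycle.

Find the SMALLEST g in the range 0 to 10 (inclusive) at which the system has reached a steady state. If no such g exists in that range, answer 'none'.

Gen 0: 00000001
Gen 1 (rule 218): 00000010
Gen 2 (rule 195): 11111100
Gen 3 (rule 218): 11111110
Gen 4 (rule 195): 01111110
Gen 5 (rule 218): 11111111
Gen 6 (rule 195): 01111111
Gen 7 (rule 218): 11111111
Gen 8 (rule 195): 01111111
Gen 9 (rule 218): 11111111
Gen 10 (rule 195): 01111111
Gen 11 (rule 218): 11111111
Gen 12 (rule 195): 01111111

Answer: 5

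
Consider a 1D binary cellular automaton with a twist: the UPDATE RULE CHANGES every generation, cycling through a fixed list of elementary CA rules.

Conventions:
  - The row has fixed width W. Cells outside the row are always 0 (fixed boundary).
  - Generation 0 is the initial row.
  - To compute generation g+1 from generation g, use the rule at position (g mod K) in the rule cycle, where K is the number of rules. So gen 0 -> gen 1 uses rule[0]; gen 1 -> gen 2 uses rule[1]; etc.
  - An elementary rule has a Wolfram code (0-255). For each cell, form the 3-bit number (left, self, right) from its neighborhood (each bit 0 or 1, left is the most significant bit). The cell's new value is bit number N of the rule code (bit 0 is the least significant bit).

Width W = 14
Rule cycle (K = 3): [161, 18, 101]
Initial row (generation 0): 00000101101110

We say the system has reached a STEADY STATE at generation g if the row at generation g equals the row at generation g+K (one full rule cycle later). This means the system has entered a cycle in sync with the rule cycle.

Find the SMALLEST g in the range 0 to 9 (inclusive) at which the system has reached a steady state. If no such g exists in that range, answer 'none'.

Answer: 8

Derivation:
Gen 0: 00000101101110
Gen 1 (rule 161): 11110010010100
Gen 2 (rule 18): 00001101100010
Gen 3 (rule 101): 11100110101010
Gen 4 (rule 161): 01000001010100
Gen 5 (rule 18): 10100010000010
Gen 6 (rule 101): 11101010111010
Gen 7 (rule 161): 01010101010100
Gen 8 (rule 18): 10000000000010
Gen 9 (rule 101): 10111111111010
Gen 10 (rule 161): 01011111110100
Gen 11 (rule 18): 10000000000010
Gen 12 (rule 101): 10111111111010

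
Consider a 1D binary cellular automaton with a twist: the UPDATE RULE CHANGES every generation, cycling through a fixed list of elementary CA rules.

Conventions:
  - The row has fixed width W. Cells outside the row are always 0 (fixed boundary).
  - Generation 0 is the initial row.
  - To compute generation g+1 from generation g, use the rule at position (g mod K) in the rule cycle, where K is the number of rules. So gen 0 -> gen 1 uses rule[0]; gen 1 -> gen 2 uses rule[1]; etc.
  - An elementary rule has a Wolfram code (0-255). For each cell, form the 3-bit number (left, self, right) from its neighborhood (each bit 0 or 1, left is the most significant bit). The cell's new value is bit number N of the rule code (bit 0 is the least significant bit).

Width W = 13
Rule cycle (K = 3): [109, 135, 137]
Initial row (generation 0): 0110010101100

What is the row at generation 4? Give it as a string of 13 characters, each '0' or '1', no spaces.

Answer: 1010101010111

Derivation:
Gen 0: 0110010101100
Gen 1 (rule 109): 0110011111101
Gen 2 (rule 135): 1000101111001
Gen 3 (rule 137): 0010001110000
Gen 4 (rule 109): 1010101010111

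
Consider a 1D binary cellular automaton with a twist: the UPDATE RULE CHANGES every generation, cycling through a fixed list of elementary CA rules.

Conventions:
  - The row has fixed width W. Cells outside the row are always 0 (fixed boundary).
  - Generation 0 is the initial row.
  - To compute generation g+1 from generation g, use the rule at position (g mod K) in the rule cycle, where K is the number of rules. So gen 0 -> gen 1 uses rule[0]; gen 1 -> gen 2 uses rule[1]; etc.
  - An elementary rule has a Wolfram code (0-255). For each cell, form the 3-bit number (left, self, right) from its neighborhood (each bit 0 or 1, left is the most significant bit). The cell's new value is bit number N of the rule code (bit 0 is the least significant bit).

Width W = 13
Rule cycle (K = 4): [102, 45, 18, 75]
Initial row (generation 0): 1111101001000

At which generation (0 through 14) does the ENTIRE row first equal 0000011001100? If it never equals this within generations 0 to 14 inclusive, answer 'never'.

Gen 0: 1111101001000
Gen 1 (rule 102): 0000111011000
Gen 2 (rule 45): 1110100110011
Gen 3 (rule 18): 0000011001100
Gen 4 (rule 75): 1111111011101
Gen 5 (rule 102): 0000001100111
Gen 6 (rule 45): 1111101000100
Gen 7 (rule 18): 0000000101010
Gen 8 (rule 75): 1111111000000
Gen 9 (rule 102): 0000001000000
Gen 10 (rule 45): 1111101011111
Gen 11 (rule 18): 0000000000000
Gen 12 (rule 75): 1111111111111
Gen 13 (rule 102): 0000000000001
Gen 14 (rule 45): 1111111111101

Answer: 3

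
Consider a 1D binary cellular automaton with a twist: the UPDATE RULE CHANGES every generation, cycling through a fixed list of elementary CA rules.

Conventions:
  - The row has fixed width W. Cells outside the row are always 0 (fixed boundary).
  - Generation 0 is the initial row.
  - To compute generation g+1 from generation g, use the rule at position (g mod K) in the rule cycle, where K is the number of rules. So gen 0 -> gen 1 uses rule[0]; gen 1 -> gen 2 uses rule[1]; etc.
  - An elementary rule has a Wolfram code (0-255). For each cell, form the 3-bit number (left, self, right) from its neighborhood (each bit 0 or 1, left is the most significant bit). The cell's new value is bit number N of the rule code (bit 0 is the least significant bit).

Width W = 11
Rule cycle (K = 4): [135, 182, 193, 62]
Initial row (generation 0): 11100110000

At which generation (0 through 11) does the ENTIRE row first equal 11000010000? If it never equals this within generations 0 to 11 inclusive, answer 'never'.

Answer: 4

Derivation:
Gen 0: 11100110000
Gen 1 (rule 135): 01001000111
Gen 2 (rule 182): 11111101010
Gen 3 (rule 193): 01111100000
Gen 4 (rule 62): 11000010000
Gen 5 (rule 135): 00011110111
Gen 6 (rule 182): 00101101010
Gen 7 (rule 193): 10000100000
Gen 8 (rule 62): 11001110000
Gen 9 (rule 135): 00010100111
Gen 10 (rule 182): 00111111010
Gen 11 (rule 193): 10011111000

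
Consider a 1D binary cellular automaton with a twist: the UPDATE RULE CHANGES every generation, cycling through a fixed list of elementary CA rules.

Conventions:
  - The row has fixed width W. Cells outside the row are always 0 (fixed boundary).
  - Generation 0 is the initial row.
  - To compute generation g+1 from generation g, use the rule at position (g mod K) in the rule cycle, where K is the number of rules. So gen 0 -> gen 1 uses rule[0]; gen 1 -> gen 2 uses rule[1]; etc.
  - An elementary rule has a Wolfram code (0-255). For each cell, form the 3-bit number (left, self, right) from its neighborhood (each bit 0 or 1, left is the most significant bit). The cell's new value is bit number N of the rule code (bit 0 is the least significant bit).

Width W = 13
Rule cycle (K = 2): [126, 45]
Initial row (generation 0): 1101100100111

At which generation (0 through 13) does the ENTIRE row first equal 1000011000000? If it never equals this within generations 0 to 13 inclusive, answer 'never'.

Answer: 12

Derivation:
Gen 0: 1101100100111
Gen 1 (rule 126): 1111111111101
Gen 2 (rule 45): 1000000000011
Gen 3 (rule 126): 1100000000111
Gen 4 (rule 45): 1001111110100
Gen 5 (rule 126): 1111000011110
Gen 6 (rule 45): 1000011010000
Gen 7 (rule 126): 1100111111000
Gen 8 (rule 45): 1000100000011
Gen 9 (rule 126): 1101110000111
Gen 10 (rule 45): 1011000110100
Gen 11 (rule 126): 1111101111110
Gen 12 (rule 45): 1000011000000
Gen 13 (rule 126): 1100111100000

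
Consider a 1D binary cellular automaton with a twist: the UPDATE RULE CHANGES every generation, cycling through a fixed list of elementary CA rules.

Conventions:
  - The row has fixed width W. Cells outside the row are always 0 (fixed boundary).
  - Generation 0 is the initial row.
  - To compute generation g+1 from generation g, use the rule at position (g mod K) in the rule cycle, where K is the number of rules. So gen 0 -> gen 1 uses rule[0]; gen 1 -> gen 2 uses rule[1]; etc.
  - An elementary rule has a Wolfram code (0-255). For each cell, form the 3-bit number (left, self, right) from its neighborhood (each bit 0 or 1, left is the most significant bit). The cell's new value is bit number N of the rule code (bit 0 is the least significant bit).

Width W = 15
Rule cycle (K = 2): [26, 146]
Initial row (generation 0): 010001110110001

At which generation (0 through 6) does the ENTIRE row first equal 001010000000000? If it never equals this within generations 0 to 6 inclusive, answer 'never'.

Answer: 6

Derivation:
Gen 0: 010001110110001
Gen 1 (rule 26): 101011000101010
Gen 2 (rule 146): 000000101000001
Gen 3 (rule 26): 000001000100010
Gen 4 (rule 146): 000010101010101
Gen 5 (rule 26): 000100000000000
Gen 6 (rule 146): 001010000000000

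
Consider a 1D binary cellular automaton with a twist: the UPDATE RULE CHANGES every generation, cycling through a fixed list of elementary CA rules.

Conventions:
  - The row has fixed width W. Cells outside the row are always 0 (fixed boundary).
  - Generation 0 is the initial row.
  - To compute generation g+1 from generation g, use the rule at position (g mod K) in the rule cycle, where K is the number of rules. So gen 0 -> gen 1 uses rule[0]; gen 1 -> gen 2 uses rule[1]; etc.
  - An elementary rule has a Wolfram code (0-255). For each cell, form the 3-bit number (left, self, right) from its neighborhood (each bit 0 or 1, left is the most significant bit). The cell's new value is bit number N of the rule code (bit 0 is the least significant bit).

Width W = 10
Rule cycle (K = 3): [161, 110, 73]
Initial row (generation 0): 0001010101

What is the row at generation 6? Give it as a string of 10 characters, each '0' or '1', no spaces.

Gen 0: 0001010101
Gen 1 (rule 161): 1100101010
Gen 2 (rule 110): 1101111110
Gen 3 (rule 73): 1101000010
Gen 4 (rule 161): 0010011000
Gen 5 (rule 110): 0110111000
Gen 6 (rule 73): 0110101011

Answer: 0110101011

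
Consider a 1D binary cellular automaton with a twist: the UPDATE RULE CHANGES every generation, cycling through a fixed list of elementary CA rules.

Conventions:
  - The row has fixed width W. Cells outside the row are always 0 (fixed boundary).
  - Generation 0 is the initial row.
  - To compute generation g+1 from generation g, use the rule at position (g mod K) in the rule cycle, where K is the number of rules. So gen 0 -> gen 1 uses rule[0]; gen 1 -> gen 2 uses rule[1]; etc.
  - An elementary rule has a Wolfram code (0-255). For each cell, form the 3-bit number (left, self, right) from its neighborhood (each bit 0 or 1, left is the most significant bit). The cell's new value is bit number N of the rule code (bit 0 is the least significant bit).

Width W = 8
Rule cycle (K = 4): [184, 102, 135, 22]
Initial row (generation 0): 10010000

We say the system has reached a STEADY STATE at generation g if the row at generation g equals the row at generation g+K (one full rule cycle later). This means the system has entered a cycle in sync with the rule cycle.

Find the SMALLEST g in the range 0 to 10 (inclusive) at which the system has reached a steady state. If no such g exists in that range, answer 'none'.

Answer: 4

Derivation:
Gen 0: 10010000
Gen 1 (rule 184): 01001000
Gen 2 (rule 102): 11011000
Gen 3 (rule 135): 00000011
Gen 4 (rule 22): 00000100
Gen 5 (rule 184): 00000010
Gen 6 (rule 102): 00000110
Gen 7 (rule 135): 11111000
Gen 8 (rule 22): 00000100
Gen 9 (rule 184): 00000010
Gen 10 (rule 102): 00000110
Gen 11 (rule 135): 11111000
Gen 12 (rule 22): 00000100
Gen 13 (rule 184): 00000010
Gen 14 (rule 102): 00000110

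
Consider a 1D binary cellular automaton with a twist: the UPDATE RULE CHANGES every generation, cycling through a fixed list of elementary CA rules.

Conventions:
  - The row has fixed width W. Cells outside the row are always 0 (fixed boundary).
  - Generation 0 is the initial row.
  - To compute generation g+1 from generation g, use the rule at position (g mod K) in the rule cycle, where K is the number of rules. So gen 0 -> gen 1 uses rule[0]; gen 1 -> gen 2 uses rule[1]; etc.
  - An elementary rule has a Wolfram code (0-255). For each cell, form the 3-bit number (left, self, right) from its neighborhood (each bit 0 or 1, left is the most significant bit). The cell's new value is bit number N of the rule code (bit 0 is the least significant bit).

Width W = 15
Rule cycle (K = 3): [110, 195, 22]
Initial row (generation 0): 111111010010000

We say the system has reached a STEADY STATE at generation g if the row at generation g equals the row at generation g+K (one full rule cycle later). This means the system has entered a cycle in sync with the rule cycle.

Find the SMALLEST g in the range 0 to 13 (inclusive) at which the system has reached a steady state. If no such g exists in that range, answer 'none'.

Answer: 9

Derivation:
Gen 0: 111111010010000
Gen 1 (rule 110): 100001110110000
Gen 2 (rule 195): 001110110010111
Gen 3 (rule 22): 010000001110000
Gen 4 (rule 110): 110000011010000
Gen 5 (rule 195): 010111101000111
Gen 6 (rule 22): 110000001101000
Gen 7 (rule 110): 110000011111000
Gen 8 (rule 195): 010111101111011
Gen 9 (rule 22): 110000000000000
Gen 10 (rule 110): 110000000000000
Gen 11 (rule 195): 010111111111111
Gen 12 (rule 22): 110000000000000
Gen 13 (rule 110): 110000000000000
Gen 14 (rule 195): 010111111111111
Gen 15 (rule 22): 110000000000000
Gen 16 (rule 110): 110000000000000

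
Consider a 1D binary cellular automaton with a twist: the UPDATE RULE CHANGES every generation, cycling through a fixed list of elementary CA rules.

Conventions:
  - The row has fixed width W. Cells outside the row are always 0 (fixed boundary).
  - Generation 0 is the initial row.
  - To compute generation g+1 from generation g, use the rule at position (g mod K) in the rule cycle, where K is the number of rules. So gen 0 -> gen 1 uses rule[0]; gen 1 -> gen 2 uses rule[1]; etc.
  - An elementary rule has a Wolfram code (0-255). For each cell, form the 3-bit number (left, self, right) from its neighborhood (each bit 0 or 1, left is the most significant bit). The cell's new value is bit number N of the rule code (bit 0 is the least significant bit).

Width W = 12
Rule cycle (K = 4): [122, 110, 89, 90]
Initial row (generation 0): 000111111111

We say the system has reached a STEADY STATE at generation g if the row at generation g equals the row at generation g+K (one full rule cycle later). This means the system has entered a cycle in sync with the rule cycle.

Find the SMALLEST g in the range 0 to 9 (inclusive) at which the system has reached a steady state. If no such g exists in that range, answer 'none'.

Gen 0: 000111111111
Gen 1 (rule 122): 001100000001
Gen 2 (rule 110): 011100000011
Gen 3 (rule 89): 010111111011
Gen 4 (rule 90): 100100001011
Gen 5 (rule 122): 011010010111
Gen 6 (rule 110): 111110111101
Gen 7 (rule 89): 100010100100
Gen 8 (rule 90): 010100011010
Gen 9 (rule 122): 101010111101
Gen 10 (rule 110): 111111100111
Gen 11 (rule 89): 100000110101
Gen 12 (rule 90): 010001110000
Gen 13 (rule 122): 101011011000

Answer: none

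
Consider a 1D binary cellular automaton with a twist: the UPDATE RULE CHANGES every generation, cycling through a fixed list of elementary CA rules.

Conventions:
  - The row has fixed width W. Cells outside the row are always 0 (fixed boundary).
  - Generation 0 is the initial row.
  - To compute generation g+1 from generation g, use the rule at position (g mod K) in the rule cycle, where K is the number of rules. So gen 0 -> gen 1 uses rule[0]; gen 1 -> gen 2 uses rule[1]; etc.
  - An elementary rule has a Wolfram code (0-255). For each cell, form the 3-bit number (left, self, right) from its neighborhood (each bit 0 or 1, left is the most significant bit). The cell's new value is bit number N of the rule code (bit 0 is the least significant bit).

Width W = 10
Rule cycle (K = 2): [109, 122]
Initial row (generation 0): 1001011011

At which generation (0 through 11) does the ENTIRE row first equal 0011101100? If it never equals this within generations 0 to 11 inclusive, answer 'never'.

Answer: never

Derivation:
Gen 0: 1001011011
Gen 1 (rule 109): 1001111111
Gen 2 (rule 122): 0111000001
Gen 3 (rule 109): 0101011101
Gen 4 (rule 122): 1010110110
Gen 5 (rule 109): 1111111110
Gen 6 (rule 122): 1000000011
Gen 7 (rule 109): 1011111011
Gen 8 (rule 122): 0110001111
Gen 9 (rule 109): 0110101001
Gen 10 (rule 122): 1111010110
Gen 11 (rule 109): 1001111110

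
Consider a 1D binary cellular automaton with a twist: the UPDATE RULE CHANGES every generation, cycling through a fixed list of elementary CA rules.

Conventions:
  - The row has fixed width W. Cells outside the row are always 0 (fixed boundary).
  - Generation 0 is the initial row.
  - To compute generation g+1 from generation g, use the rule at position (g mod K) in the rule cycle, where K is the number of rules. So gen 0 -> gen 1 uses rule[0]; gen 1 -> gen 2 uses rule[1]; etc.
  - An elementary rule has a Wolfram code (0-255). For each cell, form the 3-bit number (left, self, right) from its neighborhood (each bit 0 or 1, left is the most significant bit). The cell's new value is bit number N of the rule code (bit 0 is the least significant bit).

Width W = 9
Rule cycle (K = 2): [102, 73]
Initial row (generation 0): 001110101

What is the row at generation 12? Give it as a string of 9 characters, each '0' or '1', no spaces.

Gen 0: 001110101
Gen 1 (rule 102): 010011111
Gen 2 (rule 73): 000010001
Gen 3 (rule 102): 000110011
Gen 4 (rule 73): 110110011
Gen 5 (rule 102): 011010101
Gen 6 (rule 73): 011000000
Gen 7 (rule 102): 101000000
Gen 8 (rule 73): 000011111
Gen 9 (rule 102): 000100001
Gen 10 (rule 73): 110001100
Gen 11 (rule 102): 010010100
Gen 12 (rule 73): 000000001

Answer: 000000001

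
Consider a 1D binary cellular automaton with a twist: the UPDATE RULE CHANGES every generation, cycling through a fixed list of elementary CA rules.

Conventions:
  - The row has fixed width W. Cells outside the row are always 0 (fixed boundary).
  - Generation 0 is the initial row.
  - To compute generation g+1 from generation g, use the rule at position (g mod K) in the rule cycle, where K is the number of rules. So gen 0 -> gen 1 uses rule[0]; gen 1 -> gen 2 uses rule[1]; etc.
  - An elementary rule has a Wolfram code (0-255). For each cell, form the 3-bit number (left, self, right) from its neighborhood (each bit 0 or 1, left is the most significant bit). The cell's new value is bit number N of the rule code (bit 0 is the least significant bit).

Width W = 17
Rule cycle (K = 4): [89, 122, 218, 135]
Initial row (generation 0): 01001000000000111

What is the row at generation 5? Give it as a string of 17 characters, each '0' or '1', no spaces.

Answer: 00001110101001011

Derivation:
Gen 0: 01001000000000111
Gen 1 (rule 89): 00100111111110101
Gen 2 (rule 122): 01011100000011010
Gen 3 (rule 218): 10011110000111001
Gen 4 (rule 135): 10101100111010011
Gen 5 (rule 89): 00001110101001011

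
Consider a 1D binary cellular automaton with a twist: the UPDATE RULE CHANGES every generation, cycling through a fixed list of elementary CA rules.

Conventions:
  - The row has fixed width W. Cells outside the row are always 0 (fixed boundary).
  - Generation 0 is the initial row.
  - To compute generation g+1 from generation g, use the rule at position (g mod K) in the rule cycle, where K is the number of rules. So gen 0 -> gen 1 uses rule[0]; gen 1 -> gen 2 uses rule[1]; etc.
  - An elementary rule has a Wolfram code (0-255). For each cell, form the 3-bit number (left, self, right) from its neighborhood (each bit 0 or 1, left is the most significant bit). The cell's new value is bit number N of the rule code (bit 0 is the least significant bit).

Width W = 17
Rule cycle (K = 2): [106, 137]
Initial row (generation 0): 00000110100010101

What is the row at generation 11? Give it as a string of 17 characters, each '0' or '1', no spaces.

Answer: 00000001000111000

Derivation:
Gen 0: 00000110100010101
Gen 1 (rule 106): 00001111000101010
Gen 2 (rule 137): 11101110010000000
Gen 3 (rule 106): 10111010100000000
Gen 4 (rule 137): 00110000001111111
Gen 5 (rule 106): 01110000011000001
Gen 6 (rule 137): 01100111010011100
Gen 7 (rule 106): 11101101100110100
Gen 8 (rule 137): 11001001000100001
Gen 9 (rule 106): 11010010001000010
Gen 10 (rule 137): 10000000100011000
Gen 11 (rule 106): 00000001000111000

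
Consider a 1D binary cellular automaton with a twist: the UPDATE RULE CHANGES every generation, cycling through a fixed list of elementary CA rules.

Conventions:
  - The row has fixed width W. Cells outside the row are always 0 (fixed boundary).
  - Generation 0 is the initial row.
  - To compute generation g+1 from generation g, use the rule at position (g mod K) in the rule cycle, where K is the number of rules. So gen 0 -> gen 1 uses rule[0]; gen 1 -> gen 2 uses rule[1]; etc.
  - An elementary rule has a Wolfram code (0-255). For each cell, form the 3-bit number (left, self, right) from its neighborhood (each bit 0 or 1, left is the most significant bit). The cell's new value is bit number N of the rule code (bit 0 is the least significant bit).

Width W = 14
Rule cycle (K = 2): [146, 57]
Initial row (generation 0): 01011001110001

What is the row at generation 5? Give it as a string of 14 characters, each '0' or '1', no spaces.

Answer: 10001111111110

Derivation:
Gen 0: 01011001110001
Gen 1 (rule 146): 10000110101010
Gen 2 (rule 57): 01110101010101
Gen 3 (rule 146): 10100000000000
Gen 4 (rule 57): 01011111111111
Gen 5 (rule 146): 10001111111110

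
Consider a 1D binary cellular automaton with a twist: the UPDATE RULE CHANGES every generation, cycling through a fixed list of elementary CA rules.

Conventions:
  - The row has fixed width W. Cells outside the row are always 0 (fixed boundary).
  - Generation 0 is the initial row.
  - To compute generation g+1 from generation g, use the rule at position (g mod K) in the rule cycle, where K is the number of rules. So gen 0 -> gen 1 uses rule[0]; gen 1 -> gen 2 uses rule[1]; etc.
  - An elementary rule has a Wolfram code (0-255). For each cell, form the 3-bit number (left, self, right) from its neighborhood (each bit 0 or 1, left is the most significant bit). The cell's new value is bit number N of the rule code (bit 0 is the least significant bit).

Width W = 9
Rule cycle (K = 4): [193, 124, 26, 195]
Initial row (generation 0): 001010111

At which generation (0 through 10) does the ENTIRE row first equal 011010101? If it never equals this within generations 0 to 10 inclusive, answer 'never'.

Gen 0: 001010111
Gen 1 (rule 193): 100000011
Gen 2 (rule 124): 110000011
Gen 3 (rule 26): 101000110
Gen 4 (rule 195): 000011010
Gen 5 (rule 193): 111001000
Gen 6 (rule 124): 101101100
Gen 7 (rule 26): 001001010
Gen 8 (rule 195): 110010000
Gen 9 (rule 193): 010000111
Gen 10 (rule 124): 011000101

Answer: never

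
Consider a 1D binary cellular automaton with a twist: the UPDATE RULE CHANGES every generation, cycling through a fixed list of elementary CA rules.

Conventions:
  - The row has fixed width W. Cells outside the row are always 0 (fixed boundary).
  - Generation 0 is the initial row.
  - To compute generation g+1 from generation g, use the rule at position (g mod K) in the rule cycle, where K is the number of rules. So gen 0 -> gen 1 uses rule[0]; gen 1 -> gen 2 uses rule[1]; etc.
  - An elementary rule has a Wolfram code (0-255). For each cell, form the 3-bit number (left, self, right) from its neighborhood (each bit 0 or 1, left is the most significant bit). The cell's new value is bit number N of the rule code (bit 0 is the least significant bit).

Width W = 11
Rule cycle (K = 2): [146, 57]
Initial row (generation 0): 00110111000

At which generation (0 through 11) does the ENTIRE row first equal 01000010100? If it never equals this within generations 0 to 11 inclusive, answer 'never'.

Answer: 1

Derivation:
Gen 0: 00110111000
Gen 1 (rule 146): 01000010100
Gen 2 (rule 57): 00111001011
Gen 3 (rule 146): 01010110000
Gen 4 (rule 57): 00101101111
Gen 5 (rule 146): 01000000110
Gen 6 (rule 57): 00111110101
Gen 7 (rule 146): 01011100000
Gen 8 (rule 57): 00110011111
Gen 9 (rule 146): 01001101110
Gen 10 (rule 57): 00101011001
Gen 11 (rule 146): 01000000110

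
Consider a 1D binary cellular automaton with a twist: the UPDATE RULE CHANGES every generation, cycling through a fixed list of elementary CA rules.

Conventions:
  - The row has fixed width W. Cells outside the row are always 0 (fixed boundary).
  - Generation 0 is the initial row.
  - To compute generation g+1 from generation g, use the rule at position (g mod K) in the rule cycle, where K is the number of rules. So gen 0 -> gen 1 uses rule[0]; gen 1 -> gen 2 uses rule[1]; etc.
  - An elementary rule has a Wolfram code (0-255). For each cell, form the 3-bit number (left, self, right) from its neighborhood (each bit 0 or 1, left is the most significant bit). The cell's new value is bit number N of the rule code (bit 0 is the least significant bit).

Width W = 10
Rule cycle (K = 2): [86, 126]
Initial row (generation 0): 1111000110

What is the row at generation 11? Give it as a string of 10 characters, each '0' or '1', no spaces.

Answer: 0010010001

Derivation:
Gen 0: 1111000110
Gen 1 (rule 86): 0001101011
Gen 2 (rule 126): 0011111111
Gen 3 (rule 86): 0100000001
Gen 4 (rule 126): 1110000011
Gen 5 (rule 86): 0011000101
Gen 6 (rule 126): 0111101111
Gen 7 (rule 86): 1000100001
Gen 8 (rule 126): 1101110011
Gen 9 (rule 86): 0100011101
Gen 10 (rule 126): 1110110111
Gen 11 (rule 86): 0010010001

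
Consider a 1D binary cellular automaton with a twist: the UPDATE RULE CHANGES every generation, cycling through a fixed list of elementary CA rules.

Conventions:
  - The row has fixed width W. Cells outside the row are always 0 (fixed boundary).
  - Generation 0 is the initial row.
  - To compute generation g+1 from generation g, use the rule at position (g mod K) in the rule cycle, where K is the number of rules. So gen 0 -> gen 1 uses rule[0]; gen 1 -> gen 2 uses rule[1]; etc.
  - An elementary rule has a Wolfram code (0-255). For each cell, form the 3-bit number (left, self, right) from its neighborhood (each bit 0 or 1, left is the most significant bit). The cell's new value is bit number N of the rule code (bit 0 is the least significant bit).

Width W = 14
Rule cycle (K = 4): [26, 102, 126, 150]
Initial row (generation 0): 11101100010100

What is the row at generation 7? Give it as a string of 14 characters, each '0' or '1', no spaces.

Answer: 11111111111111

Derivation:
Gen 0: 11101100010100
Gen 1 (rule 26): 10001010100010
Gen 2 (rule 102): 10011111100110
Gen 3 (rule 126): 11110000111111
Gen 4 (rule 150): 01101001011110
Gen 5 (rule 26): 11000110010001
Gen 6 (rule 102): 01001010110011
Gen 7 (rule 126): 11111111111111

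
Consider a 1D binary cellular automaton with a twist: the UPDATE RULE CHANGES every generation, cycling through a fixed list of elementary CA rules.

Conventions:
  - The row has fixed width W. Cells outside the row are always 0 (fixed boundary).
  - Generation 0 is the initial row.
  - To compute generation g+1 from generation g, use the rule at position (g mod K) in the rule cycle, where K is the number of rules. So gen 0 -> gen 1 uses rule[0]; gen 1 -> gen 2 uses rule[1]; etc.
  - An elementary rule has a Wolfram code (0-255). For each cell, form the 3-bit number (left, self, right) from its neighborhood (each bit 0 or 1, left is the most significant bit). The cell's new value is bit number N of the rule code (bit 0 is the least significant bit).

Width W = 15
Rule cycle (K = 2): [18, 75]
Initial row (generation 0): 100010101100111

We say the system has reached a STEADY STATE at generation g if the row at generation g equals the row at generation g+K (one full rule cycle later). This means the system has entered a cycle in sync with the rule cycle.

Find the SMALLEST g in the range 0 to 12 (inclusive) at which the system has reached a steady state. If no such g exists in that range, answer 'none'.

Gen 0: 100010101100111
Gen 1 (rule 18): 010100000011000
Gen 2 (rule 75): 100001111111011
Gen 3 (rule 18): 010010000000000
Gen 4 (rule 75): 100100111111111
Gen 5 (rule 18): 011011000000000
Gen 6 (rule 75): 111011011111111
Gen 7 (rule 18): 000000000000000
Gen 8 (rule 75): 111111111111111
Gen 9 (rule 18): 000000000000000
Gen 10 (rule 75): 111111111111111
Gen 11 (rule 18): 000000000000000
Gen 12 (rule 75): 111111111111111
Gen 13 (rule 18): 000000000000000
Gen 14 (rule 75): 111111111111111

Answer: 7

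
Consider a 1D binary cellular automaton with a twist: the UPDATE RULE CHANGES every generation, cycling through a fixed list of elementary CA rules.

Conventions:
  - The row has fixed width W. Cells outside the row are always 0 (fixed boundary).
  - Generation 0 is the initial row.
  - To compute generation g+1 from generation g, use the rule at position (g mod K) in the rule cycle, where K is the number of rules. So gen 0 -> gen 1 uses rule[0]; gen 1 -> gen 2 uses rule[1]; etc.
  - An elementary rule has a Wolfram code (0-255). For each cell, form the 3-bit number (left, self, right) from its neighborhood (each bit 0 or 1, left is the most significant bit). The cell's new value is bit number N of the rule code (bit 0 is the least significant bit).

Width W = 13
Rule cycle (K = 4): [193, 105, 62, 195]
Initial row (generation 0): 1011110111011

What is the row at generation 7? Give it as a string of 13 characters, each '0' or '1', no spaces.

Answer: 1011110110111

Derivation:
Gen 0: 1011110111011
Gen 1 (rule 193): 0001110011001
Gen 2 (rule 105): 1101010011000
Gen 3 (rule 62): 1011111110100
Gen 4 (rule 195): 0001111110001
Gen 5 (rule 193): 1100111110100
Gen 6 (rule 105): 1100100011001
Gen 7 (rule 62): 1011110110111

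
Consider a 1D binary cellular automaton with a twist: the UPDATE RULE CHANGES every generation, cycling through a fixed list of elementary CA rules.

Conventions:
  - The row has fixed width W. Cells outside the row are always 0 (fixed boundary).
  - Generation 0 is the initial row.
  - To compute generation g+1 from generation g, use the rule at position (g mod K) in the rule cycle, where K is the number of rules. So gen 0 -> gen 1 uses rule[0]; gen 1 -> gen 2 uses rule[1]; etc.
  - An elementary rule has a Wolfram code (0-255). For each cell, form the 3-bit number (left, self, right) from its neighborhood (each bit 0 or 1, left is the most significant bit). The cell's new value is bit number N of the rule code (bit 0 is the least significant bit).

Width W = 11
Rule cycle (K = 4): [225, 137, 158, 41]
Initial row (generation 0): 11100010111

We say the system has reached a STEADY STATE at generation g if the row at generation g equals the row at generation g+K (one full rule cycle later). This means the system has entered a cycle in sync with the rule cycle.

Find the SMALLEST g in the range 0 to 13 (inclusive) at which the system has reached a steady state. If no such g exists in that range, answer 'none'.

Gen 0: 11100010111
Gen 1 (rule 225): 01101001011
Gen 2 (rule 137): 01000000010
Gen 3 (rule 158): 11100000111
Gen 4 (rule 41): 10001110100
Gen 5 (rule 225): 00100111001
Gen 6 (rule 137): 10000110000
Gen 7 (rule 158): 11001101000
Gen 8 (rule 41): 10001010011
Gen 9 (rule 225): 00100100001
Gen 10 (rule 137): 10000001100
Gen 11 (rule 158): 11000011010
Gen 12 (rule 41): 10011010100
Gen 13 (rule 225): 00001101001
Gen 14 (rule 137): 11101000000
Gen 15 (rule 158): 11001100000
Gen 16 (rule 41): 10001001111
Gen 17 (rule 225): 00100000111

Answer: none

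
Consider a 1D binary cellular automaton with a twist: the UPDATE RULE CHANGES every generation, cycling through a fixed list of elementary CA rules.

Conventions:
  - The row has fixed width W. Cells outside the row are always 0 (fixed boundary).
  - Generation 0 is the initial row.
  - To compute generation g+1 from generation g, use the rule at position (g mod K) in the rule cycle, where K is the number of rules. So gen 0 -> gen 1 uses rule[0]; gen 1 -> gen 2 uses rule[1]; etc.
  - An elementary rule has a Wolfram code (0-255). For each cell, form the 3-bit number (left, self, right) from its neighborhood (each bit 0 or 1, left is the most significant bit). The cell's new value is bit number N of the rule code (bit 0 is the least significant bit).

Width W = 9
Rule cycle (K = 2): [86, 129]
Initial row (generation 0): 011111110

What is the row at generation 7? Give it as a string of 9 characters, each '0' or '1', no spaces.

Gen 0: 011111110
Gen 1 (rule 86): 100000011
Gen 2 (rule 129): 001111000
Gen 3 (rule 86): 010001100
Gen 4 (rule 129): 000100001
Gen 5 (rule 86): 001110011
Gen 6 (rule 129): 100100000
Gen 7 (rule 86): 111110000

Answer: 111110000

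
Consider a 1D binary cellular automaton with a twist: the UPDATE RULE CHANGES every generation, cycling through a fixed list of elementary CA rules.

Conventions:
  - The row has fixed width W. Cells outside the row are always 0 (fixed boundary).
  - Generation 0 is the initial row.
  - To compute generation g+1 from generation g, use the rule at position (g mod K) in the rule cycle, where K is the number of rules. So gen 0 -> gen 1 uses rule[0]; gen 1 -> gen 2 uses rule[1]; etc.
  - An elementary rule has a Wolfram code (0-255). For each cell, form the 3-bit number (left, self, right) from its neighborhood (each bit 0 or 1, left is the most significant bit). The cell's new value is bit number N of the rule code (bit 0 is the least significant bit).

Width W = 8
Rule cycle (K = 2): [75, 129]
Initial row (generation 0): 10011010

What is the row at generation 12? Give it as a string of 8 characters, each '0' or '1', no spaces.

Answer: 10011001

Derivation:
Gen 0: 10011010
Gen 1 (rule 75): 00111000
Gen 2 (rule 129): 10010011
Gen 3 (rule 75): 00100111
Gen 4 (rule 129): 10000010
Gen 5 (rule 75): 00111100
Gen 6 (rule 129): 10011001
Gen 7 (rule 75): 00111010
Gen 8 (rule 129): 10010000
Gen 9 (rule 75): 00100111
Gen 10 (rule 129): 10000010
Gen 11 (rule 75): 00111100
Gen 12 (rule 129): 10011001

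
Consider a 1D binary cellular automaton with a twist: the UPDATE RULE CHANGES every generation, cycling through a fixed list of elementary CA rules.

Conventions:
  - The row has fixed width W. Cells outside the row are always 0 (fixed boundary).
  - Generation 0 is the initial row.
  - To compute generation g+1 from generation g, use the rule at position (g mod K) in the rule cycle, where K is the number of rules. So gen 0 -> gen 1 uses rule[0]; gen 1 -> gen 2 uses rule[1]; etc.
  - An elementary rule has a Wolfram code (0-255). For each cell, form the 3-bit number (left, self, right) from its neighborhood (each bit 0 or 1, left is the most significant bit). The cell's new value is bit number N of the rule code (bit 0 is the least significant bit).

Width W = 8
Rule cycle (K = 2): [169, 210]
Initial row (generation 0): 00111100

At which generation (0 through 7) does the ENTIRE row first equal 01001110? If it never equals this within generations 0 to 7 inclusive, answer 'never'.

Gen 0: 00111100
Gen 1 (rule 169): 10111001
Gen 2 (rule 210): 00011110
Gen 3 (rule 169): 11011100
Gen 4 (rule 210): 01001110
Gen 5 (rule 169): 00001100
Gen 6 (rule 210): 00010110
Gen 7 (rule 169): 11001100

Answer: 4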